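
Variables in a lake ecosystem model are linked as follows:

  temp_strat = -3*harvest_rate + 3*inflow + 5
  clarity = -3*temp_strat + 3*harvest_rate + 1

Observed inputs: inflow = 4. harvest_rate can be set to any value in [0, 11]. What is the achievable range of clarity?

Substituting into the temp_strat equation gives temp_strat = -3*harvest_rate + 17.
clarity becomes 12*harvest_rate - 50.
Linear in harvest_rate, so extremes are at the endpoints: harvest_rate = 0 gives clarity = -50; harvest_rate = 11 gives clarity = 82.

-50 to 82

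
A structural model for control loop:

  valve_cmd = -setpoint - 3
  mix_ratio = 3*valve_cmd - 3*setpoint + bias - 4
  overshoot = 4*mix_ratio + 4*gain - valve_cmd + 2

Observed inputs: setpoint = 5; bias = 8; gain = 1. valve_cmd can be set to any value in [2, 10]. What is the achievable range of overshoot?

-16 to 72

Intervening on valve_cmd fixes its value directly, overriding its dependence on setpoint.
Substituting into the mix_ratio equation gives mix_ratio = 3*valve_cmd - 11.
Substituting into the overshoot equation gives overshoot = 11*valve_cmd - 38.
Linear in valve_cmd, so extremes are at the endpoints: valve_cmd = 2 gives overshoot = -16; valve_cmd = 10 gives overshoot = 72.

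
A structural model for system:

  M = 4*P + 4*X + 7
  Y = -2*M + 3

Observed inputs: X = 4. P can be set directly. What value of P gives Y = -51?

P = 1

Substituting into the M equation gives M = 4*P + 23.
Y becomes -8*P - 43.
Solve -8*P - 43 = -51: P = (-51 + 43) / -8 = 1.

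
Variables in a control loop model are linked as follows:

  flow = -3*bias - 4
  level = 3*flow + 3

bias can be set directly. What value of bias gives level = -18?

bias = 1

Substituting into the level equation gives level = -9*bias - 9.
Solve -9*bias - 9 = -18: bias = (-18 + 9) / -9 = 1.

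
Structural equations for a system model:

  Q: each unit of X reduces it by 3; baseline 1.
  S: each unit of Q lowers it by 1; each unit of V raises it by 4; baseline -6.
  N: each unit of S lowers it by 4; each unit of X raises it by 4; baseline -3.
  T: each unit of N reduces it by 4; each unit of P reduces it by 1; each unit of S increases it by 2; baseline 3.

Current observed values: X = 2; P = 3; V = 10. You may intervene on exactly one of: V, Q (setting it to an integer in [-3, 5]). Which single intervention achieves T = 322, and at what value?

Intervening on V: with other inputs at their observed values, T = 72*V - 38. Solving for 322 gives V = 5, within [-3, 5].
Intervening on Q: T = -18*Q + 592. Reaching 322 requires Q = 15, outside [-3, 5].

set V = 5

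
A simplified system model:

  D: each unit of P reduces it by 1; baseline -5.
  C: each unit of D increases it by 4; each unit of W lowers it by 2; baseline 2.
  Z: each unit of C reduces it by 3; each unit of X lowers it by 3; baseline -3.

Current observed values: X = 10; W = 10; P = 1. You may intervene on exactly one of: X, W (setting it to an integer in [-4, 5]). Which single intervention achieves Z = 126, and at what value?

Intervening on X: with other inputs at their observed values, Z = -3*X + 123. Solving for 126 gives X = -1, within [-4, 5].
Intervening on W: Z = 6*W + 33. Reaching 126 requires W = 31/2, not an integer.

set X = -1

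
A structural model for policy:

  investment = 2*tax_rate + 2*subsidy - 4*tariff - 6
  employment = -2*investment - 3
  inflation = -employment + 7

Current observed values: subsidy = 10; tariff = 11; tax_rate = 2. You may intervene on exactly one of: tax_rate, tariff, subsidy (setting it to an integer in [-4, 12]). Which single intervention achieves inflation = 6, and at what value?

Intervening on tax_rate: inflation = 4*tax_rate - 50. Reaching 6 requires tax_rate = 14, outside [-4, 12].
Intervening on tariff: with other inputs at their observed values, inflation = -8*tariff + 46. Solving for 6 gives tariff = 5, within [-4, 12].
Intervening on subsidy: inflation = 4*subsidy - 82. Reaching 6 requires subsidy = 22, outside [-4, 12].

set tariff = 5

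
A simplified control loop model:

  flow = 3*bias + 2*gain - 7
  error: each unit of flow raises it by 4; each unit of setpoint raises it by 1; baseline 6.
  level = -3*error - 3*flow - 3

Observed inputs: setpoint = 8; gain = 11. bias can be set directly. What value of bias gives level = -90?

Substituting into the flow equation gives flow = 3*bias + 15.
So error = 12*bias + 74.
Substituting into the level equation gives level = -45*bias - 270.
Solve -45*bias - 270 = -90: bias = (-90 + 270) / -45 = -4.

bias = -4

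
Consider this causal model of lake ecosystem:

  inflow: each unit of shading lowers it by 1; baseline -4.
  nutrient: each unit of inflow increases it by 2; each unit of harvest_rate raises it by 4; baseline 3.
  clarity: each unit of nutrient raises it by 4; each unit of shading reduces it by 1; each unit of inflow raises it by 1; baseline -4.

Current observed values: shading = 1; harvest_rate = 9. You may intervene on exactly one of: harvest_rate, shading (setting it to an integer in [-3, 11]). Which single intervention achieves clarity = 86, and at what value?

set shading = 3

Intervening on harvest_rate: clarity = 16*harvest_rate - 38. Reaching 86 requires harvest_rate = 31/4, not an integer.
Intervening on shading: with other inputs at their observed values, clarity = -10*shading + 116. Solving for 86 gives shading = 3, within [-3, 11].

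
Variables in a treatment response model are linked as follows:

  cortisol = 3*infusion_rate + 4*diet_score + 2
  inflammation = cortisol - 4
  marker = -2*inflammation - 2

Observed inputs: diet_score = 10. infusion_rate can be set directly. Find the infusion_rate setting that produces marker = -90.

infusion_rate = 2

Substituting into the cortisol equation gives cortisol = 3*infusion_rate + 42.
So inflammation = 3*infusion_rate + 38.
Substituting into the marker equation gives marker = -6*infusion_rate - 78.
Solve -6*infusion_rate - 78 = -90: infusion_rate = (-90 + 78) / -6 = 2.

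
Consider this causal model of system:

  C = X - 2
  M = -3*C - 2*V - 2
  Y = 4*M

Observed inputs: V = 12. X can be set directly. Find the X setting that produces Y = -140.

Substituting into the M equation gives M = -3*X - 20.
Substituting into the Y equation gives Y = -12*X - 80.
Solve -12*X - 80 = -140: X = (-140 + 80) / -12 = 5.

X = 5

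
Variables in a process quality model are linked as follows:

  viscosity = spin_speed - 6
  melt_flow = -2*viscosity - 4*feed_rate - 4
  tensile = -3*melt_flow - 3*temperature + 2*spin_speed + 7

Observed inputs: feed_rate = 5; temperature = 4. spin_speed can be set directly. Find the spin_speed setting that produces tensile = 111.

spin_speed = 10

Substituting into the melt_flow equation gives melt_flow = -2*spin_speed - 12.
This gives tensile = 8*spin_speed + 31.
Solve 8*spin_speed + 31 = 111: spin_speed = (111 - 31) / 8 = 10.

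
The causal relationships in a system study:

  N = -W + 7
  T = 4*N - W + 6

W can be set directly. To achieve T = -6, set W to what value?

Substituting into the T equation gives T = -5*W + 34.
Solve -5*W + 34 = -6: W = (-6 - 34) / -5 = 8.

W = 8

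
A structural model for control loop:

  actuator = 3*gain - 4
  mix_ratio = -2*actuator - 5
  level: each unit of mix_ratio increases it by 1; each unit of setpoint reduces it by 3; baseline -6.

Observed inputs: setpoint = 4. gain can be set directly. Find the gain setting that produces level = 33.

gain = -8

Substituting into the mix_ratio equation gives mix_ratio = -6*gain + 3.
Substituting into the level equation gives level = -6*gain - 15.
Solve -6*gain - 15 = 33: gain = (33 + 15) / -6 = -8.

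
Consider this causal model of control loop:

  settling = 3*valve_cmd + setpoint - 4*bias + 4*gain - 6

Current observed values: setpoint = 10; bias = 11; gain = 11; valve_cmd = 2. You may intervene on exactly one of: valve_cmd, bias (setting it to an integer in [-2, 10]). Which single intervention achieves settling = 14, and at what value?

Intervening on valve_cmd: settling = 3*valve_cmd + 4. Reaching 14 requires valve_cmd = 10/3, not an integer.
Intervening on bias: with other inputs at their observed values, settling = -4*bias + 54. Solving for 14 gives bias = 10, within [-2, 10].

set bias = 10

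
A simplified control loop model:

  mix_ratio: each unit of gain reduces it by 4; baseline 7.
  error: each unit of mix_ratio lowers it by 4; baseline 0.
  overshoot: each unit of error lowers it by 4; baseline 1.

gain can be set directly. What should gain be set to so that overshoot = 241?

Substituting into the error equation gives error = 16*gain - 28.
So overshoot = -64*gain + 113.
Solve -64*gain + 113 = 241: gain = (241 - 113) / -64 = -2.

gain = -2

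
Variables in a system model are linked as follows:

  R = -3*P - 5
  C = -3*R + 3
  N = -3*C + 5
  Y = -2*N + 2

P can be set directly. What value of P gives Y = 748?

P = 12

Substituting into the C equation gives C = 9*P + 18.
Substituting into the N equation gives N = -27*P - 49.
So Y = 54*P + 100.
Solve 54*P + 100 = 748: P = (748 - 100) / 54 = 12.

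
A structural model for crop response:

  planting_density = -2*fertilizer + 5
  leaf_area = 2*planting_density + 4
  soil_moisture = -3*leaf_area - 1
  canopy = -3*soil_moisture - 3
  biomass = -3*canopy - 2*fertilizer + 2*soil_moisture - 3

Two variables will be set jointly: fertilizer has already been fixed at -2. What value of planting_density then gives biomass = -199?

planting_density = 1

With fertilizer held at -2:
Intervening on planting_density fixes its value directly, overriding its dependence on fertilizer.
Substituting into the soil_moisture equation gives soil_moisture = -6*planting_density - 13.
Substituting into the canopy equation gives canopy = 18*planting_density + 36.
Substituting into the biomass equation gives biomass = -66*planting_density - 133.
Solve -66*planting_density - 133 = -199: planting_density = (-199 + 133) / -66 = 1.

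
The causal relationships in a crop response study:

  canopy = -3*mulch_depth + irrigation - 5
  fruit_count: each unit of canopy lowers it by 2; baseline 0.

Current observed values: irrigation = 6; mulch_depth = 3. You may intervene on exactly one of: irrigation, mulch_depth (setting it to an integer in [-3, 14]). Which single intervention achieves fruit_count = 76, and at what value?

Intervening on irrigation: fruit_count = -2*irrigation + 28. Reaching 76 requires irrigation = -24, outside [-3, 14].
Intervening on mulch_depth: with other inputs at their observed values, fruit_count = 6*mulch_depth - 2. Solving for 76 gives mulch_depth = 13, within [-3, 14].

set mulch_depth = 13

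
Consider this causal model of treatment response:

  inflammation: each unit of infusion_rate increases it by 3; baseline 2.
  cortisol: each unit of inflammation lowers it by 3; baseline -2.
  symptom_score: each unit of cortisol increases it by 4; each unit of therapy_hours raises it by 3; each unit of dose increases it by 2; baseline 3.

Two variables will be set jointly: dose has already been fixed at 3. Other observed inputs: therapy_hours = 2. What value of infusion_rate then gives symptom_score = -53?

With dose held at 3:
Substituting into the cortisol equation gives cortisol = -9*infusion_rate - 8.
Substituting into the symptom_score equation gives symptom_score = -36*infusion_rate - 17.
Solve -36*infusion_rate - 17 = -53: infusion_rate = (-53 + 17) / -36 = 1.

infusion_rate = 1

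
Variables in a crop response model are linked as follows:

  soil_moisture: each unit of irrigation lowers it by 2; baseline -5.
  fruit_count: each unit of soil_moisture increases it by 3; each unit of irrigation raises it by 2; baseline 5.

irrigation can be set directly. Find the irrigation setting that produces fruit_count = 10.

Substituting into the fruit_count equation gives fruit_count = -4*irrigation - 10.
Solve -4*irrigation - 10 = 10: irrigation = (10 + 10) / -4 = -5.

irrigation = -5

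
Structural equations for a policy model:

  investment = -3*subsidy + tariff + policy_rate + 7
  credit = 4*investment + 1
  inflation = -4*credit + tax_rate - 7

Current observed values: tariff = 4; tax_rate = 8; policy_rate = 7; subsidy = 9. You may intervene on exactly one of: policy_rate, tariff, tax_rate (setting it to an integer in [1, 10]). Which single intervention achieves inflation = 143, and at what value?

set tax_rate = 10

Intervening on policy_rate: inflation = -16*policy_rate + 253. Reaching 143 requires policy_rate = 55/8, not an integer.
Intervening on tariff: inflation = -16*tariff + 205. Reaching 143 requires tariff = 31/8, not an integer.
Intervening on tax_rate: with other inputs at their observed values, inflation = tax_rate + 133. Solving for 143 gives tax_rate = 10, within [1, 10].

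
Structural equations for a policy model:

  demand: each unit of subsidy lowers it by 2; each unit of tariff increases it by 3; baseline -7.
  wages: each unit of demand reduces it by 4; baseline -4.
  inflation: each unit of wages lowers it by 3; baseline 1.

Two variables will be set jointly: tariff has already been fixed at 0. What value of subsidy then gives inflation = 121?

subsidy = -8

With tariff held at 0:
Substituting into the demand equation gives demand = -2*subsidy - 7.
Substituting into the wages equation gives wages = 8*subsidy + 24.
Substituting into the inflation equation gives inflation = -24*subsidy - 71.
Solve -24*subsidy - 71 = 121: subsidy = (121 + 71) / -24 = -8.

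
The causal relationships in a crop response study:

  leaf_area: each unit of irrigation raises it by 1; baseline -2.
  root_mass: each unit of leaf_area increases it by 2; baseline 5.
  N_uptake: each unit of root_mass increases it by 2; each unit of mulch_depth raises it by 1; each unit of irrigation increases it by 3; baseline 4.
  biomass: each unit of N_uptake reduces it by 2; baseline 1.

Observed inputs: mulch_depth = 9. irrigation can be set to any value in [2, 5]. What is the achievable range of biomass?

-99 to -57

Substituting into the root_mass equation gives root_mass = 2*irrigation + 1.
Substituting into the N_uptake equation gives N_uptake = 7*irrigation + 15.
This gives biomass = -14*irrigation - 29.
Linear in irrigation, so extremes are at the endpoints: irrigation = 2 gives biomass = -57; irrigation = 5 gives biomass = -99.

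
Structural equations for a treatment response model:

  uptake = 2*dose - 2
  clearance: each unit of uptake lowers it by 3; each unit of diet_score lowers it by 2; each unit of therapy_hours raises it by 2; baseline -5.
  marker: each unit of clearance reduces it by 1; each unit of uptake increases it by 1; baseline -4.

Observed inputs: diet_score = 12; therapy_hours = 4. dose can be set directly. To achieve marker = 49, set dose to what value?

Substituting into the clearance equation gives clearance = -6*dose - 15.
So marker = 8*dose + 9.
Solve 8*dose + 9 = 49: dose = (49 - 9) / 8 = 5.

dose = 5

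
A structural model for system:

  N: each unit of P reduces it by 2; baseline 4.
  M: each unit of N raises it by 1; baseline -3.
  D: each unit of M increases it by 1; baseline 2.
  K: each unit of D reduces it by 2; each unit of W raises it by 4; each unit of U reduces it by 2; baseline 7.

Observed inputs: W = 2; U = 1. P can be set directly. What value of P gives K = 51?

Substituting into the M equation gives M = -2*P + 1.
This gives D = -2*P + 3.
K becomes 4*P + 7.
Solve 4*P + 7 = 51: P = (51 - 7) / 4 = 11.

P = 11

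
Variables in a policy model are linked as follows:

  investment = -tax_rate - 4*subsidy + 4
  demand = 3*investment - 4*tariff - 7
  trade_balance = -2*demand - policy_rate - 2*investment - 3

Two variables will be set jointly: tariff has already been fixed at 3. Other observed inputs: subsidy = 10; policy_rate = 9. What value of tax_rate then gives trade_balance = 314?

tax_rate = 0

With tariff held at 3:
Substituting into the investment equation gives investment = -tax_rate - 36.
Substituting into the demand equation gives demand = -3*tax_rate - 127.
So trade_balance = 8*tax_rate + 314.
Solve 8*tax_rate + 314 = 314: tax_rate = (314 - 314) / 8 = 0.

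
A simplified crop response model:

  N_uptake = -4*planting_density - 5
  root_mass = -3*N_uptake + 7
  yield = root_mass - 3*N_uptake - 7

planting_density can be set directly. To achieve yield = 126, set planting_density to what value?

planting_density = 4

Substituting into the root_mass equation gives root_mass = 12*planting_density + 22.
This gives yield = 24*planting_density + 30.
Solve 24*planting_density + 30 = 126: planting_density = (126 - 30) / 24 = 4.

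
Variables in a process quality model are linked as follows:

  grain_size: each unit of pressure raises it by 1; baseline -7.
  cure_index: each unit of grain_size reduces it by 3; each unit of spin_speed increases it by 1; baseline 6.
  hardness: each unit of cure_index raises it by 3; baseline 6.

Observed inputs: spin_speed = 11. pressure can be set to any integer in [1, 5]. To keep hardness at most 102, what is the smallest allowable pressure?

pressure = 2

Substituting into the cure_index equation gives cure_index = -3*pressure + 38.
So hardness = -9*pressure + 120.
Require -9*pressure + 120 ≤ 102, so pressure ≥ 2.
The smallest integer in [1, 5] satisfying this is 2.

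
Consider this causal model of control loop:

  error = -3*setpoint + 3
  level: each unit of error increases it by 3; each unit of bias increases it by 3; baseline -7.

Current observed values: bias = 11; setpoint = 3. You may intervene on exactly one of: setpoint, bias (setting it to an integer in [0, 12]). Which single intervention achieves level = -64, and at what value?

set setpoint = 11

Intervening on setpoint: with other inputs at their observed values, level = -9*setpoint + 35. Solving for -64 gives setpoint = 11, within [0, 12].
Intervening on bias: level = 3*bias - 25. Reaching -64 requires bias = -13, outside [0, 12].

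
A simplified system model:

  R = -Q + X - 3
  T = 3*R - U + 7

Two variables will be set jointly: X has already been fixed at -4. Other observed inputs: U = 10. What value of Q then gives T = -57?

Q = 11

With X held at -4:
Substituting into the R equation gives R = -Q - 7.
T becomes -3*Q - 24.
Solve -3*Q - 24 = -57: Q = (-57 + 24) / -3 = 11.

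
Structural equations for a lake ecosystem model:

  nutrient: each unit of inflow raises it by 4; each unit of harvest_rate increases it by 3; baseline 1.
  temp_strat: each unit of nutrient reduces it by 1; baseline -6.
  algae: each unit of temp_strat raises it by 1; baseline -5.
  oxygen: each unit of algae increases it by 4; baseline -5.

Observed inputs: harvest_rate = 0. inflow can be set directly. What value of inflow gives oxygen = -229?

inflow = 11

Substituting into the nutrient equation gives nutrient = 4*inflow + 1.
Substituting into the temp_strat equation gives temp_strat = -4*inflow - 7.
Substituting into the algae equation gives algae = -4*inflow - 12.
This gives oxygen = -16*inflow - 53.
Solve -16*inflow - 53 = -229: inflow = (-229 + 53) / -16 = 11.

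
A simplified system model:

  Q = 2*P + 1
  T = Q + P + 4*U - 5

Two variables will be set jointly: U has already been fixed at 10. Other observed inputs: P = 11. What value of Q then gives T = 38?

With U held at 10:
Intervening on Q fixes its value directly, overriding its dependence on P.
Substituting into the T equation gives T = Q + 46.
Solve Q + 46 = 38: Q = (38 - 46) / 1 = -8.

Q = -8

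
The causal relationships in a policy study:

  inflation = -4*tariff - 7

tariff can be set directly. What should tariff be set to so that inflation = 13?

tariff = -5

Solve -4*tariff - 7 = 13: tariff = (13 + 7) / -4 = -5.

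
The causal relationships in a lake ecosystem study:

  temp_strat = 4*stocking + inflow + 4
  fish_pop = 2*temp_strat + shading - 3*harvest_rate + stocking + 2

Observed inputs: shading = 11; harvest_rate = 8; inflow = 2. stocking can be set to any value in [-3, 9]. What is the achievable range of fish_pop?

Substituting into the temp_strat equation gives temp_strat = 4*stocking + 6.
fish_pop becomes 9*stocking + 1.
Linear in stocking, so extremes are at the endpoints: stocking = -3 gives fish_pop = -26; stocking = 9 gives fish_pop = 82.

-26 to 82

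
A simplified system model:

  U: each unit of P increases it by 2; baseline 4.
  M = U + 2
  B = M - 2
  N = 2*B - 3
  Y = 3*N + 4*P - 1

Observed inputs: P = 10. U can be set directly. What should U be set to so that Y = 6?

U = -4

Intervening on U fixes its value directly, overriding its dependence on P.
Substituting into the B equation gives B = U.
Substituting into the N equation gives N = 2*U - 3.
Y becomes 6*U + 30.
Solve 6*U + 30 = 6: U = (6 - 30) / 6 = -4.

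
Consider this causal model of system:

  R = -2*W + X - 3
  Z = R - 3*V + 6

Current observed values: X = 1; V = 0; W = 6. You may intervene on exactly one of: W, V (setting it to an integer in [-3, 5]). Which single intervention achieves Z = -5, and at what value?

set V = -1

Intervening on W: Z = -2*W + 4. Reaching -5 requires W = 9/2, not an integer.
Intervening on V: with other inputs at their observed values, Z = -3*V - 8. Solving for -5 gives V = -1, within [-3, 5].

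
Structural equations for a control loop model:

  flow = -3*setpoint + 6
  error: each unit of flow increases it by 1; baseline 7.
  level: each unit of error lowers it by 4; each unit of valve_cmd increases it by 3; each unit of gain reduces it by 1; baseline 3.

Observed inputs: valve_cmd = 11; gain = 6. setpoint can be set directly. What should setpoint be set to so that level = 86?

Substituting into the error equation gives error = -3*setpoint + 13.
So level = 12*setpoint - 22.
Solve 12*setpoint - 22 = 86: setpoint = (86 + 22) / 12 = 9.

setpoint = 9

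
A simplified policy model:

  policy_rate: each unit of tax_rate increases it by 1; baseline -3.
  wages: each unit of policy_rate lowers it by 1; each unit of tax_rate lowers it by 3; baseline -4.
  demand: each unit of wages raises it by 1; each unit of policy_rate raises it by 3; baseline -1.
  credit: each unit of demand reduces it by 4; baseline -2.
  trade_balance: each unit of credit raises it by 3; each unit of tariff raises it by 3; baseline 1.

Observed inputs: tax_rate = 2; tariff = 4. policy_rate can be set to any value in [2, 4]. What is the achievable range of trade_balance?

43 to 91

Intervening on policy_rate fixes its value directly, overriding its dependence on tax_rate.
Substituting into the wages equation gives wages = -policy_rate - 10.
Substituting into the demand equation gives demand = 2*policy_rate - 11.
Substituting into the credit equation gives credit = -8*policy_rate + 42.
Substituting into the trade_balance equation gives trade_balance = -24*policy_rate + 139.
Linear in policy_rate, so extremes are at the endpoints: policy_rate = 2 gives trade_balance = 91; policy_rate = 4 gives trade_balance = 43.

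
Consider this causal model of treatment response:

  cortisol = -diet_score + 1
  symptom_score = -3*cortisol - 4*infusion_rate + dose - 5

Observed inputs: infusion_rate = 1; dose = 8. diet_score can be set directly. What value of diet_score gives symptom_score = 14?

Substituting into the symptom_score equation gives symptom_score = 3*diet_score - 4.
Solve 3*diet_score - 4 = 14: diet_score = (14 + 4) / 3 = 6.

diet_score = 6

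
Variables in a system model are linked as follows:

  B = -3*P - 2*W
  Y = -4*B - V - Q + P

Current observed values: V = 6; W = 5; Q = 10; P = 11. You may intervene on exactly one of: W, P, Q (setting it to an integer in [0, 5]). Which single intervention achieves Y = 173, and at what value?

set Q = 4

Intervening on W: Y = 8*W + 127. Reaching 173 requires W = 23/4, not an integer.
Intervening on P: Y = 13*P + 24. Reaching 173 requires P = 149/13, not an integer.
Intervening on Q: with other inputs at their observed values, Y = -Q + 177. Solving for 173 gives Q = 4, within [0, 5].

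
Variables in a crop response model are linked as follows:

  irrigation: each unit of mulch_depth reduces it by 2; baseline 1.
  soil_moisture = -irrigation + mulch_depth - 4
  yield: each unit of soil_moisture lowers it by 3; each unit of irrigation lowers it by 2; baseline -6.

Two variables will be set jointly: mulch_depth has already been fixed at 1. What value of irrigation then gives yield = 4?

With mulch_depth held at 1:
Intervening on irrigation fixes its value directly, overriding its dependence on mulch_depth.
Substituting into the soil_moisture equation gives soil_moisture = -irrigation - 3.
This gives yield = irrigation + 3.
Solve irrigation + 3 = 4: irrigation = (4 - 3) / 1 = 1.

irrigation = 1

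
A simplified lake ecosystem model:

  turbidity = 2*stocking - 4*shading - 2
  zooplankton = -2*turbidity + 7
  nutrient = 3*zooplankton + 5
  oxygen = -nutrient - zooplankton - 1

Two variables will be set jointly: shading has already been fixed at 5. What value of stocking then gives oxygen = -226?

With shading held at 5:
Substituting into the turbidity equation gives turbidity = 2*stocking - 22.
So zooplankton = -4*stocking + 51.
So nutrient = -12*stocking + 158.
This gives oxygen = 16*stocking - 210.
Solve 16*stocking - 210 = -226: stocking = (-226 + 210) / 16 = -1.

stocking = -1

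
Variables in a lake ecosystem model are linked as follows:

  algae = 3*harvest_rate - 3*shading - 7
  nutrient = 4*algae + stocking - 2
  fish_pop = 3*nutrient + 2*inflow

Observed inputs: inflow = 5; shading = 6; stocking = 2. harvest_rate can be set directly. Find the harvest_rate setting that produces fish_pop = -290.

harvest_rate = 0

Substituting into the algae equation gives algae = 3*harvest_rate - 25.
Substituting into the nutrient equation gives nutrient = 12*harvest_rate - 100.
This gives fish_pop = 36*harvest_rate - 290.
Solve 36*harvest_rate - 290 = -290: harvest_rate = (-290 + 290) / 36 = 0.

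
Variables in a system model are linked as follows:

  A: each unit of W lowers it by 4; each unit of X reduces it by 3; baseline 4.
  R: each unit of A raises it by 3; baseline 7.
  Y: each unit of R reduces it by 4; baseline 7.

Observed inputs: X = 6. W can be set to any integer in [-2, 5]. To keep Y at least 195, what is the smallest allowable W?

W = 1

Substituting into the A equation gives A = -4*W - 14.
So R = -12*W - 35.
So Y = 48*W + 147.
Require 48*W + 147 ≥ 195, so W ≥ 1.
The smallest integer in [-2, 5] satisfying this is 1.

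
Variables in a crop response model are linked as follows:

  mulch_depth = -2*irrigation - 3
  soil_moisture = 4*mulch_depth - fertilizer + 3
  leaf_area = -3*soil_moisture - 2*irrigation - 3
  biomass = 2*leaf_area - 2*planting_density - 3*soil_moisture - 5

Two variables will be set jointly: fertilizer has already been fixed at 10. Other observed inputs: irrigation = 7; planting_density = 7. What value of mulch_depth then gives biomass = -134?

With fertilizer held at 10:
Intervening on mulch_depth fixes its value directly, overriding its dependence on irrigation.
Substituting into the soil_moisture equation gives soil_moisture = 4*mulch_depth - 7.
This gives leaf_area = -12*mulch_depth + 4.
So biomass = -36*mulch_depth + 10.
Solve -36*mulch_depth + 10 = -134: mulch_depth = (-134 - 10) / -36 = 4.

mulch_depth = 4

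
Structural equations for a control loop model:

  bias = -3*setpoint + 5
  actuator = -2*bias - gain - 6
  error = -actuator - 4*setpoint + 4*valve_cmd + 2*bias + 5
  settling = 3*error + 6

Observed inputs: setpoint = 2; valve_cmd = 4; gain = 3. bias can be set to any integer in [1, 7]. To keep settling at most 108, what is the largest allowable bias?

bias = 3

Intervening on bias fixes its value directly, overriding its dependence on setpoint.
Substituting into the actuator equation gives actuator = -2*bias - 9.
Substituting into the error equation gives error = 4*bias + 22.
This gives settling = 12*bias + 72.
Require 12*bias + 72 ≤ 108, so bias ≤ 3.
The largest integer in [1, 7] satisfying this is 3.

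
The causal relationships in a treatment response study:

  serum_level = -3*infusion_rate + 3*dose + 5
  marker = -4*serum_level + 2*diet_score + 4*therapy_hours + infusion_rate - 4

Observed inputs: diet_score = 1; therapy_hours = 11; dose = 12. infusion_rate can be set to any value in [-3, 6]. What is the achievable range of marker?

Substituting into the serum_level equation gives serum_level = -3*infusion_rate + 41.
marker becomes 13*infusion_rate - 122.
Linear in infusion_rate, so extremes are at the endpoints: infusion_rate = -3 gives marker = -161; infusion_rate = 6 gives marker = -44.

-161 to -44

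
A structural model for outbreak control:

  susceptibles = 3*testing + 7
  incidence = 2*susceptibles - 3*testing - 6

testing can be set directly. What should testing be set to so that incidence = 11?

testing = 1

Substituting into the incidence equation gives incidence = 3*testing + 8.
Solve 3*testing + 8 = 11: testing = (11 - 8) / 3 = 1.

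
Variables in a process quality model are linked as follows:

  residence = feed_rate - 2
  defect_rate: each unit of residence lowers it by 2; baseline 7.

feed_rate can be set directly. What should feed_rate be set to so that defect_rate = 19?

feed_rate = -4

Substituting into the defect_rate equation gives defect_rate = -2*feed_rate + 11.
Solve -2*feed_rate + 11 = 19: feed_rate = (19 - 11) / -2 = -4.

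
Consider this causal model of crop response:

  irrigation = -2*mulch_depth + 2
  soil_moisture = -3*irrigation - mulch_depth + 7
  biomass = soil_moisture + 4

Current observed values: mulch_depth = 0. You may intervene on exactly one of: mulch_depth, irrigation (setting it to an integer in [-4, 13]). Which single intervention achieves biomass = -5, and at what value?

set mulch_depth = -2

Intervening on mulch_depth: with other inputs at their observed values, biomass = 5*mulch_depth + 5. Solving for -5 gives mulch_depth = -2, within [-4, 13].
Intervening on irrigation: biomass = -3*irrigation + 11. Reaching -5 requires irrigation = 16/3, not an integer.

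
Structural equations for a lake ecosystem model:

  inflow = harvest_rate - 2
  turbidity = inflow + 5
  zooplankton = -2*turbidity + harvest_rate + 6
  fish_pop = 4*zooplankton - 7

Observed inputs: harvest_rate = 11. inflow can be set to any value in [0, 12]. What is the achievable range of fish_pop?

Intervening on inflow fixes its value directly, overriding its dependence on harvest_rate.
Substituting into the zooplankton equation gives zooplankton = -2*inflow + 7.
Substituting into the fish_pop equation gives fish_pop = -8*inflow + 21.
Linear in inflow, so extremes are at the endpoints: inflow = 0 gives fish_pop = 21; inflow = 12 gives fish_pop = -75.

-75 to 21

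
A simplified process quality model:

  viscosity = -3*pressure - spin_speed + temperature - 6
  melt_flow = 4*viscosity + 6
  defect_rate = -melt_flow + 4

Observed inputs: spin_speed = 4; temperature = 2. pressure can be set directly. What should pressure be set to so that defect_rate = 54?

pressure = 2

Substituting into the viscosity equation gives viscosity = -3*pressure - 8.
melt_flow becomes -12*pressure - 26.
This gives defect_rate = 12*pressure + 30.
Solve 12*pressure + 30 = 54: pressure = (54 - 30) / 12 = 2.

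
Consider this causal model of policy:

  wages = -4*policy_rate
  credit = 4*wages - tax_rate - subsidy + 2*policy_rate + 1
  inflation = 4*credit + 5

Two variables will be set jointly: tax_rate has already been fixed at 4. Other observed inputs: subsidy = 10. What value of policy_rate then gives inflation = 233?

With tax_rate held at 4:
Substituting into the credit equation gives credit = -14*policy_rate - 13.
This gives inflation = -56*policy_rate - 47.
Solve -56*policy_rate - 47 = 233: policy_rate = (233 + 47) / -56 = -5.

policy_rate = -5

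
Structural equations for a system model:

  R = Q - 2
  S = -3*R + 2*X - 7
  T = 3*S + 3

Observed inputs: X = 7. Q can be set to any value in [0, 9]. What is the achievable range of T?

Substituting into the S equation gives S = -3*Q + 13.
T becomes -9*Q + 42.
Linear in Q, so extremes are at the endpoints: Q = 0 gives T = 42; Q = 9 gives T = -39.

-39 to 42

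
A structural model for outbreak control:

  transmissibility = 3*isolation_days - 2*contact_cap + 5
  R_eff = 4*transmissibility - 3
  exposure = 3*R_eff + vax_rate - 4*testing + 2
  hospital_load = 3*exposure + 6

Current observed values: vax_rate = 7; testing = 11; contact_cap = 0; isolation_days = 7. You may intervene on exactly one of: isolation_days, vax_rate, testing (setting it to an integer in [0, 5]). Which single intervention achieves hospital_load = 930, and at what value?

set testing = 1

Intervening on isolation_days: hospital_load = 108*isolation_days + 54. Reaching 930 requires isolation_days = 73/9, not an integer.
Intervening on vax_rate: hospital_load = 3*vax_rate + 789. Reaching 930 requires vax_rate = 47, outside [0, 5].
Intervening on testing: with other inputs at their observed values, hospital_load = -12*testing + 942. Solving for 930 gives testing = 1, within [0, 5].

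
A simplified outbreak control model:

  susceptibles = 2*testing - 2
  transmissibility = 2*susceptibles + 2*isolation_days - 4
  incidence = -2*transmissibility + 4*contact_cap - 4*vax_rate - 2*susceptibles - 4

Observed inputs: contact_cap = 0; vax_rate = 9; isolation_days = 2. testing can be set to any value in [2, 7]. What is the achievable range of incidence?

-112 to -52

Substituting into the transmissibility equation gives transmissibility = 4*testing - 4.
incidence becomes -12*testing - 28.
Linear in testing, so extremes are at the endpoints: testing = 2 gives incidence = -52; testing = 7 gives incidence = -112.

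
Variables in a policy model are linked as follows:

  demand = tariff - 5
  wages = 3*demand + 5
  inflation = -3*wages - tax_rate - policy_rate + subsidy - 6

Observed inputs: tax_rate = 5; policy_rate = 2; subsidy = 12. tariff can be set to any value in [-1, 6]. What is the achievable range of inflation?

-25 to 38

Substituting into the wages equation gives wages = 3*tariff - 10.
Substituting into the inflation equation gives inflation = -9*tariff + 29.
Linear in tariff, so extremes are at the endpoints: tariff = -1 gives inflation = 38; tariff = 6 gives inflation = -25.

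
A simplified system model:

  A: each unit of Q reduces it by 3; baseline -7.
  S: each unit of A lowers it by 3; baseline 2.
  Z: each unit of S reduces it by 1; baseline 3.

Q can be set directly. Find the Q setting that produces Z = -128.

Substituting into the S equation gives S = 9*Q + 23.
So Z = -9*Q - 20.
Solve -9*Q - 20 = -128: Q = (-128 + 20) / -9 = 12.

Q = 12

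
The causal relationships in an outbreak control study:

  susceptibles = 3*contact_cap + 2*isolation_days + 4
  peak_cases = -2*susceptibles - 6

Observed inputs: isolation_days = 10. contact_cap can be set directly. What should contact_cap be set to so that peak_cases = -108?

contact_cap = 9

Substituting into the susceptibles equation gives susceptibles = 3*contact_cap + 24.
Substituting into the peak_cases equation gives peak_cases = -6*contact_cap - 54.
Solve -6*contact_cap - 54 = -108: contact_cap = (-108 + 54) / -6 = 9.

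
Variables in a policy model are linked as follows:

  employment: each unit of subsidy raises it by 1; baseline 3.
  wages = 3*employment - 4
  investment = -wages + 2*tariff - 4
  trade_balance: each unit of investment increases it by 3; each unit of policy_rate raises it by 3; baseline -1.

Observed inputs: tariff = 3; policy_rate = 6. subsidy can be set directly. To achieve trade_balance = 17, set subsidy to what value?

Substituting into the wages equation gives wages = 3*subsidy + 5.
Substituting into the investment equation gives investment = -3*subsidy - 3.
Substituting into the trade_balance equation gives trade_balance = -9*subsidy + 8.
Solve -9*subsidy + 8 = 17: subsidy = (17 - 8) / -9 = -1.

subsidy = -1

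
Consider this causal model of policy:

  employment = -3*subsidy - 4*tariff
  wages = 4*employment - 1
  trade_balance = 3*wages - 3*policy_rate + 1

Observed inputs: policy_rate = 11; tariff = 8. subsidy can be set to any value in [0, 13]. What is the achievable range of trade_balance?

Substituting into the employment equation gives employment = -3*subsidy - 32.
This gives wages = -12*subsidy - 129.
Substituting into the trade_balance equation gives trade_balance = -36*subsidy - 419.
Linear in subsidy, so extremes are at the endpoints: subsidy = 0 gives trade_balance = -419; subsidy = 13 gives trade_balance = -887.

-887 to -419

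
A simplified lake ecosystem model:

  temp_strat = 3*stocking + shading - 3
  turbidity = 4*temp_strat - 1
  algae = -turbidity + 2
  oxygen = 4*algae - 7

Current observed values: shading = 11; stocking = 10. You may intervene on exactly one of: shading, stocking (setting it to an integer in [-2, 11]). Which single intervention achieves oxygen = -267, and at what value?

set stocking = 3

Intervening on shading: oxygen = -16*shading - 427. Reaching -267 requires shading = -10, outside [-2, 11].
Intervening on stocking: with other inputs at their observed values, oxygen = -48*stocking - 123. Solving for -267 gives stocking = 3, within [-2, 11].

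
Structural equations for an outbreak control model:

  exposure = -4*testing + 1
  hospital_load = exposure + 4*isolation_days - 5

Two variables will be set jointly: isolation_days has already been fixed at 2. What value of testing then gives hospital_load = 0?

With isolation_days held at 2:
Substituting into the hospital_load equation gives hospital_load = -4*testing + 4.
Solve -4*testing + 4 = 0: testing = (0 - 4) / -4 = 1.

testing = 1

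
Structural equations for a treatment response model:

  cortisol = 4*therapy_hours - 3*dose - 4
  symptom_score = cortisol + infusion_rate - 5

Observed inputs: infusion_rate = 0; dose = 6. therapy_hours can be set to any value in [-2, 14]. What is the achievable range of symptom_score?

-35 to 29

Substituting into the cortisol equation gives cortisol = 4*therapy_hours - 22.
Substituting into the symptom_score equation gives symptom_score = 4*therapy_hours - 27.
Linear in therapy_hours, so extremes are at the endpoints: therapy_hours = -2 gives symptom_score = -35; therapy_hours = 14 gives symptom_score = 29.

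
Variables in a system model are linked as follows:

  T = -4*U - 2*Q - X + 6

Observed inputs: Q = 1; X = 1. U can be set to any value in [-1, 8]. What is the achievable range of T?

-29 to 7

Substituting into the T equation gives T = -4*U + 3.
Linear in U, so extremes are at the endpoints: U = -1 gives T = 7; U = 8 gives T = -29.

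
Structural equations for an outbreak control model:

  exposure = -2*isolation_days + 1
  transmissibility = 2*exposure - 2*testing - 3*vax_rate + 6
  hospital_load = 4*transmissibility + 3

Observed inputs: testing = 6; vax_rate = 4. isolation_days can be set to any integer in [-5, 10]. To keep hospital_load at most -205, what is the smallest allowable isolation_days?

isolation_days = 9

Substituting into the transmissibility equation gives transmissibility = -4*isolation_days - 16.
This gives hospital_load = -16*isolation_days - 61.
Require -16*isolation_days - 61 ≤ -205, so isolation_days ≥ 9.
The smallest integer in [-5, 10] satisfying this is 9.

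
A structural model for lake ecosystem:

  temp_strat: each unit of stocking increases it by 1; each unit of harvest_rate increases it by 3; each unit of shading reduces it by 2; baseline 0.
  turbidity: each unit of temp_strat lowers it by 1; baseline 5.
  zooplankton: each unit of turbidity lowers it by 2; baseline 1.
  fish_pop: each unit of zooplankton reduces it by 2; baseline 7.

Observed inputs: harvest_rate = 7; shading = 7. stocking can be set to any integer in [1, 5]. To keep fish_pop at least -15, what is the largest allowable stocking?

stocking = 3

Substituting into the temp_strat equation gives temp_strat = stocking + 7.
turbidity becomes -stocking - 2.
So zooplankton = 2*stocking + 5.
This gives fish_pop = -4*stocking - 3.
Require -4*stocking - 3 ≥ -15, so stocking ≤ 3.
The largest integer in [1, 5] satisfying this is 3.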